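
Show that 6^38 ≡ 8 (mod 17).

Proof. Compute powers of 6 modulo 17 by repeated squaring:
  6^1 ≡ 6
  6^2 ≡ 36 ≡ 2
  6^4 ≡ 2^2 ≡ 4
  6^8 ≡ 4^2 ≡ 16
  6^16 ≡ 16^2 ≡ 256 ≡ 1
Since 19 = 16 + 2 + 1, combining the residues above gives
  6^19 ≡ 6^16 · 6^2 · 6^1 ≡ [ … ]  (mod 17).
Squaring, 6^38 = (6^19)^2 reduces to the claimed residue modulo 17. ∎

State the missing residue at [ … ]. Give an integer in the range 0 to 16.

Multiply the listed residues: 1 · 2 · 6 = 2 → 12.
Reducing modulo 17: 12 = 0·17 + 12, so 6^19 ≡ 12.

12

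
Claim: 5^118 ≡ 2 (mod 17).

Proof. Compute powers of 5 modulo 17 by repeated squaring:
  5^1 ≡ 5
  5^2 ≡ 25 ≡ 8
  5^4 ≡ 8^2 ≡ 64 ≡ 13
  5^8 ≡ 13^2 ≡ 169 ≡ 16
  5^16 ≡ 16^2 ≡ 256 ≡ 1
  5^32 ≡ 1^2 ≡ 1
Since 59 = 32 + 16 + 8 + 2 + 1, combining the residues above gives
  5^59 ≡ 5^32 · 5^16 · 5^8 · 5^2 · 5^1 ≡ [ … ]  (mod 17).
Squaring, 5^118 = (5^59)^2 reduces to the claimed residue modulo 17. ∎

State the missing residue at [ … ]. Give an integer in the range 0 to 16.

5^32 · 5^16 · 5^8 · 5^2 · 5^1 ≡ 1 · 1 · 16 · 8 · 5 = 640.
640 mod 17 = 11, so 5^59 ≡ 11 (mod 17).

11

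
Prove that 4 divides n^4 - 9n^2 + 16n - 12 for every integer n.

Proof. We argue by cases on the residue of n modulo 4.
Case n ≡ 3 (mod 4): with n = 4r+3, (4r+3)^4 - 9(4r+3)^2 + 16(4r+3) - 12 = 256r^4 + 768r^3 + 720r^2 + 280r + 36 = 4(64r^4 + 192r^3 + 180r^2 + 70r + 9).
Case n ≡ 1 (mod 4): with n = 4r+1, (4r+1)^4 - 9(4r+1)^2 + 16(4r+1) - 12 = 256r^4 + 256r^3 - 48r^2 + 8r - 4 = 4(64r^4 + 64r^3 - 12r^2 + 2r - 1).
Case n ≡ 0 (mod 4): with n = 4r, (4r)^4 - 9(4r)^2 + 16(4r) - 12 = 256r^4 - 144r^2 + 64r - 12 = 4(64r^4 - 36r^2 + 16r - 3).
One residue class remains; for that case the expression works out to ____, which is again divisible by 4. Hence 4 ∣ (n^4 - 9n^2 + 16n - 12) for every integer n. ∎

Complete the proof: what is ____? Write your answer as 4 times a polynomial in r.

The residues treated are {3, 1, 0}, so the missing case is n ≡ 2 (mod 4); write n = 4r+2.
Then (4r+2)^4 - 9(4r+2)^2 + 16(4r+2) - 12 = 256r^4 + 512r^3 + 240r^2 + 48r = 4(64r^4 + 128r^3 + 60r^2 + 12r).

4(64r^4 + 128r^3 + 60r^2 + 12r)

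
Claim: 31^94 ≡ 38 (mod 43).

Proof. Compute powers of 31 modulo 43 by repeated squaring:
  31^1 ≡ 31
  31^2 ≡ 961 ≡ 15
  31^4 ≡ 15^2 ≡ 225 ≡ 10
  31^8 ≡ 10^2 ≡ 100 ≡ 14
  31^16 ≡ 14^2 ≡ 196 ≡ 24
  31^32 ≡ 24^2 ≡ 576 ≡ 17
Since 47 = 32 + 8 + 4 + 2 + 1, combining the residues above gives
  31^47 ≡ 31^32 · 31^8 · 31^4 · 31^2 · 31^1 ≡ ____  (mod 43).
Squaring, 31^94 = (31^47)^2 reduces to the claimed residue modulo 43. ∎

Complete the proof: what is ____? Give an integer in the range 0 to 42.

31^32 · 31^8 · 31^4 · 31^2 · 31^1 ≡ 17 · 14 · 10 · 15 · 31 = 1106700.
1106700 mod 43 = 9, so 31^47 ≡ 9 (mod 43).

9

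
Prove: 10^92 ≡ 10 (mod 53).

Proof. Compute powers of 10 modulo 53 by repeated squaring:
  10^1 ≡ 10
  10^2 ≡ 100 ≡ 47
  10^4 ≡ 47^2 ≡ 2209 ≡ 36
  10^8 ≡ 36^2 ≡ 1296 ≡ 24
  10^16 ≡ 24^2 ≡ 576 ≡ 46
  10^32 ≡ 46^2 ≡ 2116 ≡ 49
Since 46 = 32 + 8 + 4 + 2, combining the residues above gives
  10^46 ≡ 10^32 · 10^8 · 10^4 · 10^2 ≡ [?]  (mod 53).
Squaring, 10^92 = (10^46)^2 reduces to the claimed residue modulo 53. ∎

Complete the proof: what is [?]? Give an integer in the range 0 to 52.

10^32 · 10^8 · 10^4 · 10^2 ≡ 49 · 24 · 36 · 47 = 1989792.
1989792 mod 53 = 13, so 10^46 ≡ 13 (mod 53).

13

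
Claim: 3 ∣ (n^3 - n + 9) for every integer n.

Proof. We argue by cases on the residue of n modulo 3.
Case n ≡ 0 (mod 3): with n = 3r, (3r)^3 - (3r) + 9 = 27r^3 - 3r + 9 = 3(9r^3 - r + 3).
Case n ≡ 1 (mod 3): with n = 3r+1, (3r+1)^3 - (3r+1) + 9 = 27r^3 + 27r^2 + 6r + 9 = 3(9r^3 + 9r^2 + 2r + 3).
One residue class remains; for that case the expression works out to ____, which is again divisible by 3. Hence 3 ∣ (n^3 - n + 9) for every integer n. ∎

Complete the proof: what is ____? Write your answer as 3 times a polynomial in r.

Only n ≡ 2 (mod 3) is unaccounted for. Put n = 3r+2:
(3r+2)^3 - (3r+2) + 9 expands to 27r^3 + 54r^2 + 33r + 15,
and factoring out 3 leaves 3(9r^3 + 18r^2 + 11r + 5).

3(9r^3 + 18r^2 + 11r + 5)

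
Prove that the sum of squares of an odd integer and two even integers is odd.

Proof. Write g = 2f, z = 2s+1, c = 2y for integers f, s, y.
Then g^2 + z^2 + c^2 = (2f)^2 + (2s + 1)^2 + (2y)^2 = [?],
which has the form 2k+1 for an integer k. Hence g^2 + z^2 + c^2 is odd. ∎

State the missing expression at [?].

(2f)^2 + (2s + 1)^2 + (2y)^2 = 4f^2 + 4s^2 + 4s + 4y^2 + 1
= 2(2f^2 + 2s^2 + 2s + 2y^2) + 1.
Since 2f^2 + 2s^2 + 2s + 2y^2 is an integer, the sum of squares is of the form 2k+1 for an integer k.

2(2f^2 + 2s^2 + 2s + 2y^2) + 1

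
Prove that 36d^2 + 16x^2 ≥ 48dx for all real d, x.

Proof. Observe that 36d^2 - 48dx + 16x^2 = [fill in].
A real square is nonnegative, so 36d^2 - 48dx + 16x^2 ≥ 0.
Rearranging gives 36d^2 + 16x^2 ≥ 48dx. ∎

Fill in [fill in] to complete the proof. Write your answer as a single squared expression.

The leading and trailing coefficients are 6^2 and 4^2, and 48 = 2·6·4, so the trinomial is (6d - 4x)^2.
Hence 36d^2 - 48dx + 16x^2 ≥ 0.

(6d - 4x)^2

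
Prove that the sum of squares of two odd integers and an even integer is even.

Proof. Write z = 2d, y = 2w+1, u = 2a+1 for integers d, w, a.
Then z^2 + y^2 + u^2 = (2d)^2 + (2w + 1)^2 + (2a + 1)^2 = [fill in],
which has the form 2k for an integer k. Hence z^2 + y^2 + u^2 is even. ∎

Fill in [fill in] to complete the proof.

2(2a^2 + 2a + 2d^2 + 2w^2 + 2w + 1)

(2d)^2 + (2w + 1)^2 + (2a + 1)^2 = 4a^2 + 4a + 4d^2 + 4w^2 + 4w + 2
= 2(2a^2 + 2a + 2d^2 + 2w^2 + 2w + 1).
Since 2a^2 + 2a + 2d^2 + 2w^2 + 2w + 1 is an integer, the sum of squares is of the form 2k for an integer k.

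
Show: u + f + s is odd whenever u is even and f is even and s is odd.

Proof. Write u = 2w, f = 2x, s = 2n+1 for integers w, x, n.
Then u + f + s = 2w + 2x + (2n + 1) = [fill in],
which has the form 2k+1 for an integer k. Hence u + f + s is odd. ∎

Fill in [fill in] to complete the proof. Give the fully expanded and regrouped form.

Expanding: 2w + 2x + (2n + 1) = 2n + 2w + 2x + 1.
Every term except the constant is even, so this is 2(n + w + x) + 1,
and n + w + x ∈ ℤ gives the required form.

2(n + w + x) + 1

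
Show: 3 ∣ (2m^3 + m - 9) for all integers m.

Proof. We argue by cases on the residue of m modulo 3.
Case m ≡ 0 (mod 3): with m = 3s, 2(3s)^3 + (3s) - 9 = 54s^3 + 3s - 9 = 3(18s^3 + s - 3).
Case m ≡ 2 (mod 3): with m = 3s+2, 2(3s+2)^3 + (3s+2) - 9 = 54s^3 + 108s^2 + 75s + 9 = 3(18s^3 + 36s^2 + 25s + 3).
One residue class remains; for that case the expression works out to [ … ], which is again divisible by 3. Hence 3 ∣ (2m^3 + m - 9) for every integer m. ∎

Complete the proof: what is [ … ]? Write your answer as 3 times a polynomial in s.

Only m ≡ 1 (mod 3) is unaccounted for. Put m = 3s+1:
2(3s+1)^3 + (3s+1) - 9 expands to 54s^3 + 54s^2 + 21s - 6,
and factoring out 3 leaves 3(18s^3 + 18s^2 + 7s - 2).

3(18s^3 + 18s^2 + 7s - 2)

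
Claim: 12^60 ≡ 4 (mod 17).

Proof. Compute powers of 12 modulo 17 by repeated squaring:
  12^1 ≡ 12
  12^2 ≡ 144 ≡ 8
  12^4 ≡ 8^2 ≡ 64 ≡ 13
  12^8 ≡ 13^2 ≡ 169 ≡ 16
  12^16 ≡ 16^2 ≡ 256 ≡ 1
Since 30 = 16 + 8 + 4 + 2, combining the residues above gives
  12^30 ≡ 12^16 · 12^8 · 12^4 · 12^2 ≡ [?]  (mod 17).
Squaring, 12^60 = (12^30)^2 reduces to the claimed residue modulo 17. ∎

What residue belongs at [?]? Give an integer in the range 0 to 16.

Multiply the listed residues: 1 · 16 · 13 · 8 = 16 → 208 → 1664.
Reducing modulo 17: 1664 = 97·17 + 15, so 12^30 ≡ 15.

15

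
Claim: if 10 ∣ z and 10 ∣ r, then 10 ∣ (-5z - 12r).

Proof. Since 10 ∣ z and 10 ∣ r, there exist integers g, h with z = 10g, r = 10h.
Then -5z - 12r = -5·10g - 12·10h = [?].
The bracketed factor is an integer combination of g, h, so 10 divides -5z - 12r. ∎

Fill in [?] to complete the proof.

10(-5g - 12h)

Pull the common 10 out of every term: -5·10g - 12·10h = 10(-5g - 12h).
-5g - 12h is an integer, which exhibits the divisibility.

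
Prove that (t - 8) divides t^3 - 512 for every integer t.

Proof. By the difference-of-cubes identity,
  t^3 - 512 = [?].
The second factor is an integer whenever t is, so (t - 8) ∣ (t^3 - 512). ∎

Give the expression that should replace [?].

(t - 8)(t^2 + 8t + 64)

Polynomial division of t^3 - 512 by t - 8 leaves remainder 0 and quotient t^2 + 8t + 64.
Hence t^3 - 512 = (t - 8)(t^2 + 8t + 64).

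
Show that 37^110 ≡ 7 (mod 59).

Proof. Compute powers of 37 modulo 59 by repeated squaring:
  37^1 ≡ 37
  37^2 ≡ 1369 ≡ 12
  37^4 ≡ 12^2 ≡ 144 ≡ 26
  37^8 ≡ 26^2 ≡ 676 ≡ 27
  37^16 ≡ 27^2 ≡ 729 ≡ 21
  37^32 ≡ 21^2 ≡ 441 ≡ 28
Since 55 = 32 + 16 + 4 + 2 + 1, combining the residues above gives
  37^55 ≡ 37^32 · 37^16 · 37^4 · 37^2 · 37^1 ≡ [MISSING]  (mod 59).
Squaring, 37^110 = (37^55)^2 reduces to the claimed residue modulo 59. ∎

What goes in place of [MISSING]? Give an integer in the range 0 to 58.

40

37^32 · 37^16 · 37^4 · 37^2 · 37^1 ≡ 28 · 21 · 26 · 12 · 37 = 6787872.
6787872 mod 59 = 40, so 37^55 ≡ 40 (mod 59).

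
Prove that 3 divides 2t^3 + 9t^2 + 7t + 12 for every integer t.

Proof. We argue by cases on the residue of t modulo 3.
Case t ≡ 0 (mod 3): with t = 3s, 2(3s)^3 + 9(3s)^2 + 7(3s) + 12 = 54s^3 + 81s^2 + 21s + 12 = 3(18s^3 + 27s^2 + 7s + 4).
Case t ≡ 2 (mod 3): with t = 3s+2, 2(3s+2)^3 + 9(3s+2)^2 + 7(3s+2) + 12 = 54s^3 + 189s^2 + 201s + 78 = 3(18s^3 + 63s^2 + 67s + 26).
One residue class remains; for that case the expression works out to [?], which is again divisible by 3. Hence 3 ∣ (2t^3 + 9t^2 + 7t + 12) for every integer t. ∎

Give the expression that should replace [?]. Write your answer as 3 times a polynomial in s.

3(18s^3 + 45s^2 + 31s + 10)

The residues treated are {0, 2}, so the missing case is t ≡ 1 (mod 3); write t = 3s+1.
Then 2(3s+1)^3 + 9(3s+1)^2 + 7(3s+1) + 12 = 54s^3 + 135s^2 + 93s + 30 = 3(18s^3 + 45s^2 + 31s + 10).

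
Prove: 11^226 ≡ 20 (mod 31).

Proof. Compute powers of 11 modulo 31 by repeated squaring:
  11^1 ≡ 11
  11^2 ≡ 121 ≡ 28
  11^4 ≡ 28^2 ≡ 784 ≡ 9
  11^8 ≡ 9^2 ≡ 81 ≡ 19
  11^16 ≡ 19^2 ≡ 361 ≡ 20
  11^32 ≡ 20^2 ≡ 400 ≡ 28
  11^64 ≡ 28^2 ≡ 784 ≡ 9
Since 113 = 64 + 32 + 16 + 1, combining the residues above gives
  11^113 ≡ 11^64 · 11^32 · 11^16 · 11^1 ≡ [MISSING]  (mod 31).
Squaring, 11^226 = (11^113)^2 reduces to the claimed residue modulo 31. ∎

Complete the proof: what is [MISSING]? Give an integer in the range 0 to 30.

Multiply the listed residues: 9 · 28 · 20 · 11 = 252 → 5040 → 55440.
Reducing modulo 31: 55440 = 1788·31 + 12, so 11^113 ≡ 12.

12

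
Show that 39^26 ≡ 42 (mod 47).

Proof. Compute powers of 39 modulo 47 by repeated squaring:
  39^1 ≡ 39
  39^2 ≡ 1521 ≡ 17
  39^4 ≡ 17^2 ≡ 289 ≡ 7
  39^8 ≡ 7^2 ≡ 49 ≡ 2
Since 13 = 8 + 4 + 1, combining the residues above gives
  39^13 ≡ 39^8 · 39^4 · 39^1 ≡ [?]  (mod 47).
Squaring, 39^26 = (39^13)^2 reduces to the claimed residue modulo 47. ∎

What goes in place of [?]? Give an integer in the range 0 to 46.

29

39^8 · 39^4 · 39^1 ≡ 2 · 7 · 39 = 546.
546 mod 47 = 29, so 39^13 ≡ 29 (mod 47).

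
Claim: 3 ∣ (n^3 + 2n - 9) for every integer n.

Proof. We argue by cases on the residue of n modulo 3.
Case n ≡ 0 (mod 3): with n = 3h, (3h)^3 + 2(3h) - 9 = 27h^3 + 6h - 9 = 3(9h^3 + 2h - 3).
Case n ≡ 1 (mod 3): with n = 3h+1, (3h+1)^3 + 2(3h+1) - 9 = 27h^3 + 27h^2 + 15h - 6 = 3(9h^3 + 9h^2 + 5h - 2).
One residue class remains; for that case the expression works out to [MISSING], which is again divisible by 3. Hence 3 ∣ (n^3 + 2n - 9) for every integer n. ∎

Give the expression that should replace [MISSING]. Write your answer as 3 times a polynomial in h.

3(9h^3 + 18h^2 + 14h + 1)

The residues treated are {0, 1}, so the missing case is n ≡ 2 (mod 3); write n = 3h+2.
Then (3h+2)^3 + 2(3h+2) - 9 = 27h^3 + 54h^2 + 42h + 3 = 3(9h^3 + 18h^2 + 14h + 1).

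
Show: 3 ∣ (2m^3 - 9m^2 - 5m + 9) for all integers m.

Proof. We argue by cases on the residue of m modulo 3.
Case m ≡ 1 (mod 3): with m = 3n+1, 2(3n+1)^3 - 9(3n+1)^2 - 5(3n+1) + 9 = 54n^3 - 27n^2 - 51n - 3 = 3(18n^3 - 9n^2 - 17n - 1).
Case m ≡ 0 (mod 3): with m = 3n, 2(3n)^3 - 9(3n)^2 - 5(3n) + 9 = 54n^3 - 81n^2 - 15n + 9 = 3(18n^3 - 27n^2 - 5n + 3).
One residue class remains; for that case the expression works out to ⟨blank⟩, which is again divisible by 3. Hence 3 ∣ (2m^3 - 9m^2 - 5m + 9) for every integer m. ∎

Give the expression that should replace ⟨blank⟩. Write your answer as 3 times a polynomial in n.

Only m ≡ 2 (mod 3) is unaccounted for. Put m = 3n+2:
2(3n+2)^3 - 9(3n+2)^2 - 5(3n+2) + 9 expands to 54n^3 + 27n^2 - 51n - 21,
and factoring out 3 leaves 3(18n^3 + 9n^2 - 17n - 7).

3(18n^3 + 9n^2 - 17n - 7)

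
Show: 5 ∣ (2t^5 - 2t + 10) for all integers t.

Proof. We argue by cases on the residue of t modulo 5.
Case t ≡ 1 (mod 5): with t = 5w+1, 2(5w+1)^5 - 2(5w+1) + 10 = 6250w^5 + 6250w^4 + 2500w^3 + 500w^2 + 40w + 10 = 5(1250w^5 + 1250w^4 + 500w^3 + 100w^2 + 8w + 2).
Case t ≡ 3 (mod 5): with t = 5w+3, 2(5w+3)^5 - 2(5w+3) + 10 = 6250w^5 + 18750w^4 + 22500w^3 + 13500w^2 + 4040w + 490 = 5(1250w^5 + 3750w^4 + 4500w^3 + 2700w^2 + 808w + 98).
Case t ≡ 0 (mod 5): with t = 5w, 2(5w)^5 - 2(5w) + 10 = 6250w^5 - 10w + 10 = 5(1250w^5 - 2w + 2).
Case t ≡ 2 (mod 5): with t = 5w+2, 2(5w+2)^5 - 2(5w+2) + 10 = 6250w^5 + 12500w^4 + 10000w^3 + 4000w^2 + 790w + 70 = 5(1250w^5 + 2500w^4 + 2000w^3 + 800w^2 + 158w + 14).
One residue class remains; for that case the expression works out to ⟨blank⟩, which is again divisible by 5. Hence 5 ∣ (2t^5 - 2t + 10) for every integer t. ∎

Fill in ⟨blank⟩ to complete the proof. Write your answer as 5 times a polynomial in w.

Only t ≡ 4 (mod 5) is unaccounted for. Put t = 5w+4:
2(5w+4)^5 - 2(5w+4) + 10 expands to 6250w^5 + 25000w^4 + 40000w^3 + 32000w^2 + 12790w + 2050,
and factoring out 5 leaves 5(1250w^5 + 5000w^4 + 8000w^3 + 6400w^2 + 2558w + 410).

5(1250w^5 + 5000w^4 + 8000w^3 + 6400w^2 + 2558w + 410)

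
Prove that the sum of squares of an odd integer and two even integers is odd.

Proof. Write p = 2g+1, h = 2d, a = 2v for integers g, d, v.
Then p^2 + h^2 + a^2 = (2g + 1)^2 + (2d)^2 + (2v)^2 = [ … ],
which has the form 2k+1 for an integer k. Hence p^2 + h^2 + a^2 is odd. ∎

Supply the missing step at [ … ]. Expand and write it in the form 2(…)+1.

Expanding: (2g + 1)^2 + (2d)^2 + (2v)^2 = 4d^2 + 4g^2 + 4g + 4v^2 + 1.
Every term except the constant is even, so this is 2(2d^2 + 2g^2 + 2g + 2v^2) + 1,
and 2d^2 + 2g^2 + 2g + 2v^2 ∈ ℤ gives the required form.

2(2d^2 + 2g^2 + 2g + 2v^2) + 1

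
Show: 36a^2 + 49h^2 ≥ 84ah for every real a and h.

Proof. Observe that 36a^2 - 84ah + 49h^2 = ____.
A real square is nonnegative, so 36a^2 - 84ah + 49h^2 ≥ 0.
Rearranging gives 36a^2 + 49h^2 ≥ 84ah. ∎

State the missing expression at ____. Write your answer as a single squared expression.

(6a - 7h)^2

36a^2 - 84ah + 49h^2 is a perfect-square trinomial: the outer terms are (6a)^2 and (7h)^2, and the cross term is -2·6a·7h.
So 36a^2 - 84ah + 49h^2 = (6a - 7h)^2 ≥ 0.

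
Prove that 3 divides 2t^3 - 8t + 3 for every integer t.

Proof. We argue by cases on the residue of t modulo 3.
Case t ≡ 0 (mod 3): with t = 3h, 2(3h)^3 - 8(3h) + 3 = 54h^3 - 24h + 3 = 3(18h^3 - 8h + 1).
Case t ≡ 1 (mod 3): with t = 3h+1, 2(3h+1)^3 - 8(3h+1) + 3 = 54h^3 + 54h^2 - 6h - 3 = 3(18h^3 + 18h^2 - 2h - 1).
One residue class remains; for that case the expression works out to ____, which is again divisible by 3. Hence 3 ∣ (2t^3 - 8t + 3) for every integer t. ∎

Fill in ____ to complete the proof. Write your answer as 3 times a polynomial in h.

3(18h^3 + 36h^2 + 16h + 1)

The residues treated are {0, 1}, so the missing case is t ≡ 2 (mod 3); write t = 3h+2.
Then 2(3h+2)^3 - 8(3h+2) + 3 = 54h^3 + 108h^2 + 48h + 3 = 3(18h^3 + 36h^2 + 16h + 1).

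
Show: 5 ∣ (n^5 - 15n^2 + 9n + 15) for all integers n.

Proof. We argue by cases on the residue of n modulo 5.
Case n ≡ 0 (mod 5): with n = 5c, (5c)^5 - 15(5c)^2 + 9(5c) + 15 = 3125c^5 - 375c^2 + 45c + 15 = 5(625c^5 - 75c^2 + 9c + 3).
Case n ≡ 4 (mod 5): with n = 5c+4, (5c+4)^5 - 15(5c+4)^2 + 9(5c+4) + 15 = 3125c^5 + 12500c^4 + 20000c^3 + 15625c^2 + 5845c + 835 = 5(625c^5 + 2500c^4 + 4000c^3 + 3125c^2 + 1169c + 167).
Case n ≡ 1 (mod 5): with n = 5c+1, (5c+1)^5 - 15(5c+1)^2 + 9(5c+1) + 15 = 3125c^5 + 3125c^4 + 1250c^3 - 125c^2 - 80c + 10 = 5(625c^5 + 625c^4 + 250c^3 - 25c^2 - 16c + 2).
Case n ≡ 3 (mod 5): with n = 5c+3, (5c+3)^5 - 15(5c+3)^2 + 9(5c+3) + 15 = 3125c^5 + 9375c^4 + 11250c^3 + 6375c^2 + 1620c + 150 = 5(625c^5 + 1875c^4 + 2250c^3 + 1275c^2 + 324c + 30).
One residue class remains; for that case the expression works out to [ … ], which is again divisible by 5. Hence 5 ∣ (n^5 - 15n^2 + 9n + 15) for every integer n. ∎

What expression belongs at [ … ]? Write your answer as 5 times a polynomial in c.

5(625c^5 + 1250c^4 + 1000c^3 + 325c^2 + 29c + 1)

The residues treated are {0, 4, 1, 3}, so the missing case is n ≡ 2 (mod 5); write n = 5c+2.
Then (5c+2)^5 - 15(5c+2)^2 + 9(5c+2) + 15 = 3125c^5 + 6250c^4 + 5000c^3 + 1625c^2 + 145c + 5 = 5(625c^5 + 1250c^4 + 1000c^3 + 325c^2 + 29c + 1).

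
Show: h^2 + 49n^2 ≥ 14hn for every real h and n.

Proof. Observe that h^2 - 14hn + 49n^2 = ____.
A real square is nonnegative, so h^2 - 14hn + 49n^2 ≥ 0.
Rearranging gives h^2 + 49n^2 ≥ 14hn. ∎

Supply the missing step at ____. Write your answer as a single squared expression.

h^2 - 14hn + 49n^2 is a perfect-square trinomial: the outer terms are (h)^2 and (7n)^2, and the cross term is -2·h·7n.
So h^2 - 14hn + 49n^2 = (h - 7n)^2 ≥ 0.

(h - 7n)^2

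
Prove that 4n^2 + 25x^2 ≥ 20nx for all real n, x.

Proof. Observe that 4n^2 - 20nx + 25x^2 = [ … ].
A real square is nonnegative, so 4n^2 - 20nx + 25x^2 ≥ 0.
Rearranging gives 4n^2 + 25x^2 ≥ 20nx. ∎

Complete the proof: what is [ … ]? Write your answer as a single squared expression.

4n^2 - 20nx + 25x^2 is a perfect-square trinomial: the outer terms are (2n)^2 and (5x)^2, and the cross term is -2·2n·5x.
So 4n^2 - 20nx + 25x^2 = (2n - 5x)^2 ≥ 0.

(2n - 5x)^2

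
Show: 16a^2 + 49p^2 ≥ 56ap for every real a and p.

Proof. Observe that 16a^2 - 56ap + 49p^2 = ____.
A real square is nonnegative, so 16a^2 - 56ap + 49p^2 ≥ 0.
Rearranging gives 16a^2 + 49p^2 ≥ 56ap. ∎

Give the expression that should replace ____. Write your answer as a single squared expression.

(4a - 7p)^2

The leading and trailing coefficients are 4^2 and 7^2, and 56 = 2·4·7, so the trinomial is (4a - 7p)^2.
Hence 16a^2 - 56ap + 49p^2 ≥ 0.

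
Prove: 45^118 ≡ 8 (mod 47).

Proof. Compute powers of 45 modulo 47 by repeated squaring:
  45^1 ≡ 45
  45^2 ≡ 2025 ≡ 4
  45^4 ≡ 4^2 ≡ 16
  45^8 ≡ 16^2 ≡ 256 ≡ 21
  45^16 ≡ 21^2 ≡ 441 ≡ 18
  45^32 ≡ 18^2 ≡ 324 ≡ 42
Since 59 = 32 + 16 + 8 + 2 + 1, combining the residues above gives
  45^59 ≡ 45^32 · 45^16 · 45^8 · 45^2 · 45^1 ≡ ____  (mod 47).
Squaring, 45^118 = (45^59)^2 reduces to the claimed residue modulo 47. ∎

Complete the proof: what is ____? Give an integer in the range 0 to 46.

33

Multiply the listed residues: 42 · 18 · 21 · 4 · 45 = 756 → 15876 → 63504 → 2857680.
Reducing modulo 47: 2857680 = 60801·47 + 33, so 45^59 ≡ 33.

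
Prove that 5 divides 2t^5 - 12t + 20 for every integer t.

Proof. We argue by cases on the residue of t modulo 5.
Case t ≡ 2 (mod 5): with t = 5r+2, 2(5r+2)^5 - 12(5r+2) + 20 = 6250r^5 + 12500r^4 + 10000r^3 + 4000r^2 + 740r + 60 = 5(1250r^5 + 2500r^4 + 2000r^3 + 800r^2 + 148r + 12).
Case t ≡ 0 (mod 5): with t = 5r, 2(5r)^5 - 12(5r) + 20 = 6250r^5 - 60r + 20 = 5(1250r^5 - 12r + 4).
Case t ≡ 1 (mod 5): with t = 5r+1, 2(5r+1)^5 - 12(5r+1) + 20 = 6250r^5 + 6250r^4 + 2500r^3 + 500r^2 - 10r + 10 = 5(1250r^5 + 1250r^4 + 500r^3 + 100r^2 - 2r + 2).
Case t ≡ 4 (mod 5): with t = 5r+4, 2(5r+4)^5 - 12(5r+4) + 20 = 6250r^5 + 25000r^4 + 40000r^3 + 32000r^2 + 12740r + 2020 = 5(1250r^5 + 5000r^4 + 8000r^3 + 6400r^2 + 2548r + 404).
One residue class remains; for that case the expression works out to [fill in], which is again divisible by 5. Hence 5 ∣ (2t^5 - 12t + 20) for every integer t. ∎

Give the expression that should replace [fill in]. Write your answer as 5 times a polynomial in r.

Only t ≡ 3 (mod 5) is unaccounted for. Put t = 5r+3:
2(5r+3)^5 - 12(5r+3) + 20 expands to 6250r^5 + 18750r^4 + 22500r^3 + 13500r^2 + 3990r + 470,
and factoring out 5 leaves 5(1250r^5 + 3750r^4 + 4500r^3 + 2700r^2 + 798r + 94).

5(1250r^5 + 3750r^4 + 4500r^3 + 2700r^2 + 798r + 94)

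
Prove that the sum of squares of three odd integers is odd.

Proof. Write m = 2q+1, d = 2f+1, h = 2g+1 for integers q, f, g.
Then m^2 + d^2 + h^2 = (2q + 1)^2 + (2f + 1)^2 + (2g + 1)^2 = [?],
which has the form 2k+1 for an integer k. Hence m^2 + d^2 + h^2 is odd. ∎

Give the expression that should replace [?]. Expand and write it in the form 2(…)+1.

2(2f^2 + 2f + 2g^2 + 2g + 2q^2 + 2q + 1) + 1

Expanding: (2q + 1)^2 + (2f + 1)^2 + (2g + 1)^2 = 4f^2 + 4f + 4g^2 + 4g + 4q^2 + 4q + 3.
Every term except the constant is even, so this is 2(2f^2 + 2f + 2g^2 + 2g + 2q^2 + 2q + 1) + 1,
and 2f^2 + 2f + 2g^2 + 2g + 2q^2 + 2q + 1 ∈ ℤ gives the required form.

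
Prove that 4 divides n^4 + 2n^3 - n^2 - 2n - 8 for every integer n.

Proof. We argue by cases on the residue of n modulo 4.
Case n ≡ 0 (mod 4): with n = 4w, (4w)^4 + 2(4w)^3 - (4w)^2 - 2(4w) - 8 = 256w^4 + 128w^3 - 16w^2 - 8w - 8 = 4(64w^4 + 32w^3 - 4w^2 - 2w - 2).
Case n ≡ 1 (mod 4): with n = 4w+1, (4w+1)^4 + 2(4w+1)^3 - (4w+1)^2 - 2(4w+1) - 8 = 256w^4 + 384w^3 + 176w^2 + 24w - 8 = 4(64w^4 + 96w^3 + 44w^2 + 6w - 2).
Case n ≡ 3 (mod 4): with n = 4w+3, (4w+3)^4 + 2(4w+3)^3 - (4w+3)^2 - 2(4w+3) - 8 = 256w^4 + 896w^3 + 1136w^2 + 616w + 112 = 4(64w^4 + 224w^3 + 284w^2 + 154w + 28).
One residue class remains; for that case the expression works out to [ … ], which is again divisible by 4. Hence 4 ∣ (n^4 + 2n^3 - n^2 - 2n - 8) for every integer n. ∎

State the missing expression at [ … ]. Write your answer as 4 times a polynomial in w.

4(64w^4 + 160w^3 + 140w^2 + 50w + 4)

The residues treated are {0, 1, 3}, so the missing case is n ≡ 2 (mod 4); write n = 4w+2.
Then (4w+2)^4 + 2(4w+2)^3 - (4w+2)^2 - 2(4w+2) - 8 = 256w^4 + 640w^3 + 560w^2 + 200w + 16 = 4(64w^4 + 160w^3 + 140w^2 + 50w + 4).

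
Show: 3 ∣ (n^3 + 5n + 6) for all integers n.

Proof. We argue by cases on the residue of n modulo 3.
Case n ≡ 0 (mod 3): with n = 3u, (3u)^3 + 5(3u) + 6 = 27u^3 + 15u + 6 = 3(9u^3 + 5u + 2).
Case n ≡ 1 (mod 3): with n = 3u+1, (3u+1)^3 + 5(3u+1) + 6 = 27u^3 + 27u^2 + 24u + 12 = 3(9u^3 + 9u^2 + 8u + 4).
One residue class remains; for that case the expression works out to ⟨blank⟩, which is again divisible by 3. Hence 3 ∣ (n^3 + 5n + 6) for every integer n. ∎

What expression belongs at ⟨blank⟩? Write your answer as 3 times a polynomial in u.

Only n ≡ 2 (mod 3) is unaccounted for. Put n = 3u+2:
(3u+2)^3 + 5(3u+2) + 6 expands to 27u^3 + 54u^2 + 51u + 24,
and factoring out 3 leaves 3(9u^3 + 18u^2 + 17u + 8).

3(9u^3 + 18u^2 + 17u + 8)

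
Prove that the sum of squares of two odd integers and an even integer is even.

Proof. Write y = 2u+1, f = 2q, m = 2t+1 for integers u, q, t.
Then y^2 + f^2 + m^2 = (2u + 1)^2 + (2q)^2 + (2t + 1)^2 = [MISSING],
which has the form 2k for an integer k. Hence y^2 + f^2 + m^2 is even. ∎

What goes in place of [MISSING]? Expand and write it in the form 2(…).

(2u + 1)^2 + (2q)^2 + (2t + 1)^2 = 4q^2 + 4t^2 + 4t + 4u^2 + 4u + 2
= 2(2q^2 + 2t^2 + 2t + 2u^2 + 2u + 1).
Since 2q^2 + 2t^2 + 2t + 2u^2 + 2u + 1 is an integer, the sum of squares is of the form 2k for an integer k.

2(2q^2 + 2t^2 + 2t + 2u^2 + 2u + 1)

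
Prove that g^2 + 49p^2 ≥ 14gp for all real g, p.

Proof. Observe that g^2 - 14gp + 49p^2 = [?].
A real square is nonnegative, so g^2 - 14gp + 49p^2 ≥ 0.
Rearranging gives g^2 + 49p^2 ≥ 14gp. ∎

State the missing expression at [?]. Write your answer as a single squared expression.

The leading and trailing coefficients are 1^2 and 7^2, and 14 = 2·1·7, so the trinomial is (g - 7p)^2.
Hence g^2 - 14gp + 49p^2 ≥ 0.

(g - 7p)^2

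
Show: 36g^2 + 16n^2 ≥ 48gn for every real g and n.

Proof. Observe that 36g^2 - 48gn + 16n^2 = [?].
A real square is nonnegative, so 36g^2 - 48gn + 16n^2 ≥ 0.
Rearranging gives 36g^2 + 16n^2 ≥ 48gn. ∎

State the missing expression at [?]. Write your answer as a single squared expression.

36g^2 - 48gn + 16n^2 is a perfect-square trinomial: the outer terms are (6g)^2 and (4n)^2, and the cross term is -2·6g·4n.
So 36g^2 - 48gn + 16n^2 = (6g - 4n)^2 ≥ 0.

(6g - 4n)^2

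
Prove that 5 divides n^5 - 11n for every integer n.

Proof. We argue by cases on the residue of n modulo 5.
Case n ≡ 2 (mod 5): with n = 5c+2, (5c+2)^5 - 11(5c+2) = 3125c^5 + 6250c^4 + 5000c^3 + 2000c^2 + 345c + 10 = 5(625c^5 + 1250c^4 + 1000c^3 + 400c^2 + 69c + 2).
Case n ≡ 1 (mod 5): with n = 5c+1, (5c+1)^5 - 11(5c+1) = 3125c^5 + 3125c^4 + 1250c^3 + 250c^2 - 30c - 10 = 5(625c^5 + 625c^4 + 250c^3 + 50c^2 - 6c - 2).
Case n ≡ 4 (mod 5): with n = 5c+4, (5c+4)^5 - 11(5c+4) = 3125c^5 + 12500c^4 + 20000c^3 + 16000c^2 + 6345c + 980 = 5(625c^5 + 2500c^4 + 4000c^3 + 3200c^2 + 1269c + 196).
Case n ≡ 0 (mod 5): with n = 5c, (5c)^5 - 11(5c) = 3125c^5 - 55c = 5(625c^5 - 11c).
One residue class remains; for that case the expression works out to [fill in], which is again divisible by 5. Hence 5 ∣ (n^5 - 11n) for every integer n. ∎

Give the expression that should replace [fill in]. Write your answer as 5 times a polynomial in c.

5(625c^5 + 1875c^4 + 2250c^3 + 1350c^2 + 394c + 42)

Only n ≡ 3 (mod 5) is unaccounted for. Put n = 5c+3:
(5c+3)^5 - 11(5c+3) expands to 3125c^5 + 9375c^4 + 11250c^3 + 6750c^2 + 1970c + 210,
and factoring out 5 leaves 5(625c^5 + 1875c^4 + 2250c^3 + 1350c^2 + 394c + 42).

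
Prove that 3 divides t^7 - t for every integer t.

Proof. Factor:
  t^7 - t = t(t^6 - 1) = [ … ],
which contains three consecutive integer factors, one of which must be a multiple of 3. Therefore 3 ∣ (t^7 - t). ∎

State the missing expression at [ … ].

(t - 1)t(t + 1)(t^4 + t^2 + 1)

t^6 - 1 = (t^2 - 1)(t^4 + t^2 + 1), and t^2 - 1 = (t-1)(t+1).
So t(t^6 - 1) = (t - 1)t(t + 1)(t^4 + t^2 + 1).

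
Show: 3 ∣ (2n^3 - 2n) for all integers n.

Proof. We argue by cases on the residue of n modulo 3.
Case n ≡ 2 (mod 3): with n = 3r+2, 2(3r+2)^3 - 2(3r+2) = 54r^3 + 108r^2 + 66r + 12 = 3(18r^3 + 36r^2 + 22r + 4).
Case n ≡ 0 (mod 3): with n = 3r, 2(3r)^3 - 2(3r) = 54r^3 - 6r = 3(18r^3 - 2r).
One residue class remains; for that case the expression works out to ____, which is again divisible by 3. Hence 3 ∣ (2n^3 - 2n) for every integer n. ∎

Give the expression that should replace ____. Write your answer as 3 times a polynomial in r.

Only n ≡ 1 (mod 3) is unaccounted for. Put n = 3r+1:
2(3r+1)^3 - 2(3r+1) expands to 54r^3 + 54r^2 + 12r,
and factoring out 3 leaves 3(18r^3 + 18r^2 + 4r).

3(18r^3 + 18r^2 + 4r)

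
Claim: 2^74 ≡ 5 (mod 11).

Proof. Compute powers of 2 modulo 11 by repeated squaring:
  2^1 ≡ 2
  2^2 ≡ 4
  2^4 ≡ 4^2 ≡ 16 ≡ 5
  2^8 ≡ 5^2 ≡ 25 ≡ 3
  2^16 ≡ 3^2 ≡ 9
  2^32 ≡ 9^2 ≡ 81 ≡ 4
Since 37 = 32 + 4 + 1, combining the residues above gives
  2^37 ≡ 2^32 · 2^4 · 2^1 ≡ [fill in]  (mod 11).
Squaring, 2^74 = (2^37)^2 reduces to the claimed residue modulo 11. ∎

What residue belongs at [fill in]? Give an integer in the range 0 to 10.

Multiply the listed residues: 4 · 5 · 2 = 20 → 40.
Reducing modulo 11: 40 = 3·11 + 7, so 2^37 ≡ 7.

7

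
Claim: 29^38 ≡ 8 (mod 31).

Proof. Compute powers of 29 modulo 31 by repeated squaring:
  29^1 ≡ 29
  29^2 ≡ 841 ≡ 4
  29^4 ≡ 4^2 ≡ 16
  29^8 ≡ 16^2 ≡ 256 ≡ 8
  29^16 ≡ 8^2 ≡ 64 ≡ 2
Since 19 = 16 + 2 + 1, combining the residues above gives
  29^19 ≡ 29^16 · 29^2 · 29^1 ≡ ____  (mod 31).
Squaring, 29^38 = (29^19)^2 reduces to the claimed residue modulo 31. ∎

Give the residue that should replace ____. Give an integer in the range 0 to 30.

15

Multiply the listed residues: 2 · 4 · 29 = 8 → 232.
Reducing modulo 31: 232 = 7·31 + 15, so 29^19 ≡ 15.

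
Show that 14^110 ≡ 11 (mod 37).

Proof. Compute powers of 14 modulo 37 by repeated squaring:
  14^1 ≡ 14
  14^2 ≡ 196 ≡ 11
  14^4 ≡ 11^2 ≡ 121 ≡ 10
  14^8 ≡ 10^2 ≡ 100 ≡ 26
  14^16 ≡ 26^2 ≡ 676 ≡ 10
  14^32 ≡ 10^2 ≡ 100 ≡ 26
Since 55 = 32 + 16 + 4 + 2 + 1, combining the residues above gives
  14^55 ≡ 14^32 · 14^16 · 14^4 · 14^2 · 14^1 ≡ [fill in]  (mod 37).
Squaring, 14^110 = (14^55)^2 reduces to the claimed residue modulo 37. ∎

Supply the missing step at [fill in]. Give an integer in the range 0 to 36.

14^32 · 14^16 · 14^4 · 14^2 · 14^1 ≡ 26 · 10 · 10 · 11 · 14 = 400400.
400400 mod 37 = 23, so 14^55 ≡ 23 (mod 37).

23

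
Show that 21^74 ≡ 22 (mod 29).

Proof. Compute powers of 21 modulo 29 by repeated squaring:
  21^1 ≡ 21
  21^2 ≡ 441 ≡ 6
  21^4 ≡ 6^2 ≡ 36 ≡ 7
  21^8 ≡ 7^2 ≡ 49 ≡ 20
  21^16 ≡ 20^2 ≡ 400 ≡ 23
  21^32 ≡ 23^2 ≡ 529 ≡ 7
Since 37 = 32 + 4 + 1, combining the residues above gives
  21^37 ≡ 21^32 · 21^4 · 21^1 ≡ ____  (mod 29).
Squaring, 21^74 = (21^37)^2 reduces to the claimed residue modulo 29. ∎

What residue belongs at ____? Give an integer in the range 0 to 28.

14

21^32 · 21^4 · 21^1 ≡ 7 · 7 · 21 = 1029.
1029 mod 29 = 14, so 21^37 ≡ 14 (mod 29).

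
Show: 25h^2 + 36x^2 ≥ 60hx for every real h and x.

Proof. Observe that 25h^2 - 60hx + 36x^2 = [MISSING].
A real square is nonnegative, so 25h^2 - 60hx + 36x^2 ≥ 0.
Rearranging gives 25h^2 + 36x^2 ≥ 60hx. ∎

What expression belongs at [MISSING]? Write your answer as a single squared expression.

(5h - 6x)^2

25h^2 - 60hx + 36x^2 is a perfect-square trinomial: the outer terms are (5h)^2 and (6x)^2, and the cross term is -2·5h·6x.
So 25h^2 - 60hx + 36x^2 = (5h - 6x)^2 ≥ 0.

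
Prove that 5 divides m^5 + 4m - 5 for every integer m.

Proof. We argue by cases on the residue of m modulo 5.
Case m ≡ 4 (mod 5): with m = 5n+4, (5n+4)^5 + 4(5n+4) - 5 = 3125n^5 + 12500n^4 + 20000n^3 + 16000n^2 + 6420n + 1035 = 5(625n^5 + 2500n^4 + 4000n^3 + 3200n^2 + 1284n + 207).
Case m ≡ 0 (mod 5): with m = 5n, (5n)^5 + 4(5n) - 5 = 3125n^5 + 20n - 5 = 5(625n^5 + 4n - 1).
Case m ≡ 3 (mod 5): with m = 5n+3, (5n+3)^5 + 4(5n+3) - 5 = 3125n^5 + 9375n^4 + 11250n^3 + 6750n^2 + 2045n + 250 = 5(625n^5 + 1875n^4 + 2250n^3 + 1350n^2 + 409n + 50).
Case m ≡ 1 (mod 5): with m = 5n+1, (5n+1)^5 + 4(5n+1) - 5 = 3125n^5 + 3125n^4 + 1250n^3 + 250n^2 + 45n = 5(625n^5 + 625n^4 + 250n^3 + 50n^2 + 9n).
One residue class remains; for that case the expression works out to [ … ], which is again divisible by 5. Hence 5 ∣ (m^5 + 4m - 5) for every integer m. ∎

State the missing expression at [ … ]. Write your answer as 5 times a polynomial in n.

Only m ≡ 2 (mod 5) is unaccounted for. Put m = 5n+2:
(5n+2)^5 + 4(5n+2) - 5 expands to 3125n^5 + 6250n^4 + 5000n^3 + 2000n^2 + 420n + 35,
and factoring out 5 leaves 5(625n^5 + 1250n^4 + 1000n^3 + 400n^2 + 84n + 7).

5(625n^5 + 1250n^4 + 1000n^3 + 400n^2 + 84n + 7)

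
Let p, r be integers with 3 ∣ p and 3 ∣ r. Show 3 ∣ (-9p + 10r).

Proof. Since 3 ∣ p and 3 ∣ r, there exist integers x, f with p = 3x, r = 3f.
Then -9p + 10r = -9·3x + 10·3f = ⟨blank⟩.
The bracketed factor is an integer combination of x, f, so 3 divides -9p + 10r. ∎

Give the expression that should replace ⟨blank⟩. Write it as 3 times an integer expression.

3(10f - 9x)

Pull the common 3 out of every term: -9·3x + 10·3f = 3(10f - 9x).
10f - 9x is an integer, which exhibits the divisibility.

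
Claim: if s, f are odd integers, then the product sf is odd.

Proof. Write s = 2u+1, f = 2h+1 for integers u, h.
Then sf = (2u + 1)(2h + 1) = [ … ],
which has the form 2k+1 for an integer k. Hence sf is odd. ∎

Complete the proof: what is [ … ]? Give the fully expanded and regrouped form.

2(2hu + h + u) + 1

(2u + 1)(2h + 1) = 4hu + 2h + 2u + 1
= 2(2hu + h + u) + 1.
Since 2hu + h + u is an integer, the product is of the form 2k+1 for an integer k.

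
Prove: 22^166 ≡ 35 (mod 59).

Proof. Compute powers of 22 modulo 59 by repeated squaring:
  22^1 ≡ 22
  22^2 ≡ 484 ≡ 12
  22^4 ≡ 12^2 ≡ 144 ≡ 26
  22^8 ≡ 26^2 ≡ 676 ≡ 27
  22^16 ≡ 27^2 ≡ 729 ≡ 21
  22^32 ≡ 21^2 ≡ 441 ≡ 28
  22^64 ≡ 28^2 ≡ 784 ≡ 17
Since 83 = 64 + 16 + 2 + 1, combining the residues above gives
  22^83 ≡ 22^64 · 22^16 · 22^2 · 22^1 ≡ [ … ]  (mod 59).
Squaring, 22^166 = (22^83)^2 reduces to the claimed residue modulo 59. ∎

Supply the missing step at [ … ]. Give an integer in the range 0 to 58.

25

Multiply the listed residues: 17 · 21 · 12 · 22 = 357 → 4284 → 94248.
Reducing modulo 59: 94248 = 1597·59 + 25, so 22^83 ≡ 25.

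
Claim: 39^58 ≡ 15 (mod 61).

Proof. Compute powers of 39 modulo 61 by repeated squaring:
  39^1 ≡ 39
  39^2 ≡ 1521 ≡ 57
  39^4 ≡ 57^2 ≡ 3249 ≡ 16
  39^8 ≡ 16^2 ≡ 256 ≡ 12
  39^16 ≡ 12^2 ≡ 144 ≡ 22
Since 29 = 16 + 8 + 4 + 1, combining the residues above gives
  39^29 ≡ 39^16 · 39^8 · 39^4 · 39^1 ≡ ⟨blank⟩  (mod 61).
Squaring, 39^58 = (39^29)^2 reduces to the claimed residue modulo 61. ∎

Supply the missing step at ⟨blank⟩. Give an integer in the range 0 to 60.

Multiply the listed residues: 22 · 12 · 16 · 39 = 264 → 4224 → 164736.
Reducing modulo 61: 164736 = 2700·61 + 36, so 39^29 ≡ 36.

36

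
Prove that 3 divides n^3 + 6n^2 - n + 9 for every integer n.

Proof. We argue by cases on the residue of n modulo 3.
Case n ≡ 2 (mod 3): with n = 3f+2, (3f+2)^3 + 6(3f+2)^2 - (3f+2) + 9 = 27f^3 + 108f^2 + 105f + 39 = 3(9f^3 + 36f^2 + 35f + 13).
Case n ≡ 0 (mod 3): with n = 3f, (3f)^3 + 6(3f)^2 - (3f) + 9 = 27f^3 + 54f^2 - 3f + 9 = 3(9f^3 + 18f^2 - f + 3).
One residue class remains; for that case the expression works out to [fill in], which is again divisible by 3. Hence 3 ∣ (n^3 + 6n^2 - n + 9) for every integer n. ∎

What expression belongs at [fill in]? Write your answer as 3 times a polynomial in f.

The residues treated are {2, 0}, so the missing case is n ≡ 1 (mod 3); write n = 3f+1.
Then (3f+1)^3 + 6(3f+1)^2 - (3f+1) + 9 = 27f^3 + 81f^2 + 42f + 15 = 3(9f^3 + 27f^2 + 14f + 5).

3(9f^3 + 27f^2 + 14f + 5)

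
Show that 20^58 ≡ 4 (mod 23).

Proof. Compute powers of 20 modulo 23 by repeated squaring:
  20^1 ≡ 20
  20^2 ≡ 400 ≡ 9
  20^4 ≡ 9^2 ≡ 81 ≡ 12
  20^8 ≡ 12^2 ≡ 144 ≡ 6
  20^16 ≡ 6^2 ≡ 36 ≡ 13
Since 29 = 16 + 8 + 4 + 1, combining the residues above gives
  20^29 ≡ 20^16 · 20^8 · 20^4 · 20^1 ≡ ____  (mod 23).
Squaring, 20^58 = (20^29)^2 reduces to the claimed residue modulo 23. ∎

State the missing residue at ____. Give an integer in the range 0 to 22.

21

Multiply the listed residues: 13 · 6 · 12 · 20 = 78 → 936 → 18720.
Reducing modulo 23: 18720 = 813·23 + 21, so 20^29 ≡ 21.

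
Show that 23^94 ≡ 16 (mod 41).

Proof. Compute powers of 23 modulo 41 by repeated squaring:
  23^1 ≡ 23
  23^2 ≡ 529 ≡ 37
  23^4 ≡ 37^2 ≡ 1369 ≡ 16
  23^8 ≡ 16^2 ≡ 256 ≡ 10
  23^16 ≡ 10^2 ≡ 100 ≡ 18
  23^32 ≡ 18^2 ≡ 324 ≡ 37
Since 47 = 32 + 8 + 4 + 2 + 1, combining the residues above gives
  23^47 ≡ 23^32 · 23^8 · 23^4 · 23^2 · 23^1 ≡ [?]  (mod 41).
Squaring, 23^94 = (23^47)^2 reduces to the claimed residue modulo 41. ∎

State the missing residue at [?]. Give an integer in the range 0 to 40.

Multiply the listed residues: 37 · 10 · 16 · 37 · 23 = 370 → 5920 → 219040 → 5037920.
Reducing modulo 41: 5037920 = 122876·41 + 4, so 23^47 ≡ 4.

4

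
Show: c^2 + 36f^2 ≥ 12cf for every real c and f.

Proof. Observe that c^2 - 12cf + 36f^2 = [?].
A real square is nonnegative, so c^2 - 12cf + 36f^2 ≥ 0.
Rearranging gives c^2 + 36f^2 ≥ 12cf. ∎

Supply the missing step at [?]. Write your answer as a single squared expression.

c^2 - 12cf + 36f^2 is a perfect-square trinomial: the outer terms are (c)^2 and (6f)^2, and the cross term is -2·c·6f.
So c^2 - 12cf + 36f^2 = (c - 6f)^2 ≥ 0.

(c - 6f)^2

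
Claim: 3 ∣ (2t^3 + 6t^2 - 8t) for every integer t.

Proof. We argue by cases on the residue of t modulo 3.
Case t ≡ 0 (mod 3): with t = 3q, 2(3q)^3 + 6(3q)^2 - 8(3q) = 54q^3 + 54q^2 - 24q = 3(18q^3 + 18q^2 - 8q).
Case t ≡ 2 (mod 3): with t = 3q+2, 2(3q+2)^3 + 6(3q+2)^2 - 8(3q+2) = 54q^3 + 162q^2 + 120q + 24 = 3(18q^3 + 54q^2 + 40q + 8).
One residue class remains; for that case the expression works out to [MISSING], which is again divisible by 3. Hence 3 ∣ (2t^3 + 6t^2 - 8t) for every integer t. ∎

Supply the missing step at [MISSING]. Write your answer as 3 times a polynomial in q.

Only t ≡ 1 (mod 3) is unaccounted for. Put t = 3q+1:
2(3q+1)^3 + 6(3q+1)^2 - 8(3q+1) expands to 54q^3 + 108q^2 + 30q,
and factoring out 3 leaves 3(18q^3 + 36q^2 + 10q).

3(18q^3 + 36q^2 + 10q)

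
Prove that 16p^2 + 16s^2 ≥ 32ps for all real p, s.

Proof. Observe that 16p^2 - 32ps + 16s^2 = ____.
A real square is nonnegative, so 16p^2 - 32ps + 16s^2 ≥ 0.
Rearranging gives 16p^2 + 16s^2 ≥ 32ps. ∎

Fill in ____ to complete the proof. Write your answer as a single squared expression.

The leading and trailing coefficients are 4^2 and 4^2, and 32 = 2·4·4, so the trinomial is (4p - 4s)^2.
Hence 16p^2 - 32ps + 16s^2 ≥ 0.

(4p - 4s)^2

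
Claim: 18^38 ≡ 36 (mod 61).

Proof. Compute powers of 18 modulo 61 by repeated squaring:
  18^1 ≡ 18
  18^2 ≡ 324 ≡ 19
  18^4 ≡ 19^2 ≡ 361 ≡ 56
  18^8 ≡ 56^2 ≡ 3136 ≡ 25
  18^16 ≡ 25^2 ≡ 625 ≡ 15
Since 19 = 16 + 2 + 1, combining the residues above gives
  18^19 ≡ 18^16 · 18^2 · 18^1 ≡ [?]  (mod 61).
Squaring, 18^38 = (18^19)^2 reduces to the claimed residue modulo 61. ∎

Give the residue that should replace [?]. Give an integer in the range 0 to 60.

18^16 · 18^2 · 18^1 ≡ 15 · 19 · 18 = 5130.
5130 mod 61 = 6, so 18^19 ≡ 6 (mod 61).

6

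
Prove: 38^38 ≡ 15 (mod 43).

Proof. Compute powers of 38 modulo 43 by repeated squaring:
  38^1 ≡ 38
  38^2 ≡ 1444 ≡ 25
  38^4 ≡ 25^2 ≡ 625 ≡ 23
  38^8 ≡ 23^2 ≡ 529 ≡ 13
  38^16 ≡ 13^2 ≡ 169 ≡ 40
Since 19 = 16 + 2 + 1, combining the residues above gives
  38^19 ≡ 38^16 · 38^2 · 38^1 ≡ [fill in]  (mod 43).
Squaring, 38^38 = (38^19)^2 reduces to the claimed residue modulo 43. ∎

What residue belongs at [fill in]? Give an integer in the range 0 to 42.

31

Multiply the listed residues: 40 · 25 · 38 = 1000 → 38000.
Reducing modulo 43: 38000 = 883·43 + 31, so 38^19 ≡ 31.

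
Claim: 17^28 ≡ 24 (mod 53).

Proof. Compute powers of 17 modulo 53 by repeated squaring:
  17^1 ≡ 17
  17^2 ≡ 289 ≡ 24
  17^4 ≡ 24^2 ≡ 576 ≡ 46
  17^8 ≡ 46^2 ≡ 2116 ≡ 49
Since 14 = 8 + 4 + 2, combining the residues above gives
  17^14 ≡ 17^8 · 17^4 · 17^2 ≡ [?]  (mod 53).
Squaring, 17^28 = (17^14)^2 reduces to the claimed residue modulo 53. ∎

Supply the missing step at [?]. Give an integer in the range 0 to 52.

36

17^8 · 17^4 · 17^2 ≡ 49 · 46 · 24 = 54096.
54096 mod 53 = 36, so 17^14 ≡ 36 (mod 53).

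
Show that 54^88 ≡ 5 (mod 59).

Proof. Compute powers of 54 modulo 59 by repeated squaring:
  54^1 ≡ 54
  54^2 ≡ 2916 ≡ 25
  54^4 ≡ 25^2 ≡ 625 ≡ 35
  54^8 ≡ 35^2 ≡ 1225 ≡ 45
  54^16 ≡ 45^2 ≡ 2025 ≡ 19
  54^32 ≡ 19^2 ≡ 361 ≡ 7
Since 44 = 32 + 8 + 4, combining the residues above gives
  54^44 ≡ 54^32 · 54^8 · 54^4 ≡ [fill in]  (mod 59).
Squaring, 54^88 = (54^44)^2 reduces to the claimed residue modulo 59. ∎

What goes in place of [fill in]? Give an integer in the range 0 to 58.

54^32 · 54^8 · 54^4 ≡ 7 · 45 · 35 = 11025.
11025 mod 59 = 51, so 54^44 ≡ 51 (mod 59).

51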